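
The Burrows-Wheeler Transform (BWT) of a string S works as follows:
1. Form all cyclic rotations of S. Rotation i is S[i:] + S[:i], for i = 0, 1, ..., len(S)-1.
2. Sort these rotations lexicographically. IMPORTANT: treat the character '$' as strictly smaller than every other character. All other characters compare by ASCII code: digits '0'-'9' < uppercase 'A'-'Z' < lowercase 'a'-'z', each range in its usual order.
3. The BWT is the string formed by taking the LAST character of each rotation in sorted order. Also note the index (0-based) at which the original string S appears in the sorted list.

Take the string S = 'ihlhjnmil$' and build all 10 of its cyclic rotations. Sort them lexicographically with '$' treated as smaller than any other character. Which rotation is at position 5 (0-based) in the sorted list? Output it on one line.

Answer: jnmil$ihlh

Derivation:
All 10 rotations (rotation i = S[i:]+S[:i]):
  rot[0] = ihlhjnmil$
  rot[1] = hlhjnmil$i
  rot[2] = lhjnmil$ih
  rot[3] = hjnmil$ihl
  rot[4] = jnmil$ihlh
  rot[5] = nmil$ihlhj
  rot[6] = mil$ihlhjn
  rot[7] = il$ihlhjnm
  rot[8] = l$ihlhjnmi
  rot[9] = $ihlhjnmil
Sorted (with $ < everything):
  sorted[0] = $ihlhjnmil
  sorted[1] = hjnmil$ihl
  sorted[2] = hlhjnmil$i
  sorted[3] = ihlhjnmil$
  sorted[4] = il$ihlhjnm
  sorted[5] = jnmil$ihlh
  sorted[6] = l$ihlhjnmi
  sorted[7] = lhjnmil$ih
  sorted[8] = mil$ihlhjn
  sorted[9] = nmil$ihlhj
sorted[5] = jnmil$ihlh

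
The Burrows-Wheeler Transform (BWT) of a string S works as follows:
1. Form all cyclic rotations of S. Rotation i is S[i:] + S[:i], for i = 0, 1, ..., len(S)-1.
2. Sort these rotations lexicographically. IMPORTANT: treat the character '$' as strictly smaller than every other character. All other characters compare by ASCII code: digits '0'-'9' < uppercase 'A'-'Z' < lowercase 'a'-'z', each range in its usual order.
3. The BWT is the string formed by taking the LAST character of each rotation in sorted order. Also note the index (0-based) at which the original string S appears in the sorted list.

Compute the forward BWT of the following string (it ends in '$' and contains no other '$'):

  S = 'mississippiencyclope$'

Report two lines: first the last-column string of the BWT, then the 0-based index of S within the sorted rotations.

Answer: eynpipssmc$elopissiic
10

Derivation:
All 21 rotations (rotation i = S[i:]+S[:i]):
  rot[0] = mississippiencyclope$
  rot[1] = ississippiencyclope$m
  rot[2] = ssissippiencyclope$mi
  rot[3] = sissippiencyclope$mis
  rot[4] = issippiencyclope$miss
  rot[5] = ssippiencyclope$missi
  rot[6] = sippiencyclope$missis
  rot[7] = ippiencyclope$mississ
  rot[8] = ppiencyclope$mississi
  rot[9] = piencyclope$mississip
  rot[10] = iencyclope$mississipp
  rot[11] = encyclope$mississippi
  rot[12] = ncyclope$mississippie
  rot[13] = cyclope$mississippien
  rot[14] = yclope$mississippienc
  rot[15] = clope$mississippiency
  rot[16] = lope$mississippiencyc
  rot[17] = ope$mississippiencycl
  rot[18] = pe$mississippiencyclo
  rot[19] = e$mississippiencyclop
  rot[20] = $mississippiencyclope
Sorted (with $ < everything):
  sorted[0] = $mississippiencyclope  (last char: 'e')
  sorted[1] = clope$mississippiency  (last char: 'y')
  sorted[2] = cyclope$mississippien  (last char: 'n')
  sorted[3] = e$mississippiencyclop  (last char: 'p')
  sorted[4] = encyclope$mississippi  (last char: 'i')
  sorted[5] = iencyclope$mississipp  (last char: 'p')
  sorted[6] = ippiencyclope$mississ  (last char: 's')
  sorted[7] = issippiencyclope$miss  (last char: 's')
  sorted[8] = ississippiencyclope$m  (last char: 'm')
  sorted[9] = lope$mississippiencyc  (last char: 'c')
  sorted[10] = mississippiencyclope$  (last char: '$')
  sorted[11] = ncyclope$mississippie  (last char: 'e')
  sorted[12] = ope$mississippiencycl  (last char: 'l')
  sorted[13] = pe$mississippiencyclo  (last char: 'o')
  sorted[14] = piencyclope$mississip  (last char: 'p')
  sorted[15] = ppiencyclope$mississi  (last char: 'i')
  sorted[16] = sippiencyclope$missis  (last char: 's')
  sorted[17] = sissippiencyclope$mis  (last char: 's')
  sorted[18] = ssippiencyclope$missi  (last char: 'i')
  sorted[19] = ssissippiencyclope$mi  (last char: 'i')
  sorted[20] = yclope$mississippienc  (last char: 'c')
Last column: eynpipssmc$elopissiic
Original string S is at sorted index 10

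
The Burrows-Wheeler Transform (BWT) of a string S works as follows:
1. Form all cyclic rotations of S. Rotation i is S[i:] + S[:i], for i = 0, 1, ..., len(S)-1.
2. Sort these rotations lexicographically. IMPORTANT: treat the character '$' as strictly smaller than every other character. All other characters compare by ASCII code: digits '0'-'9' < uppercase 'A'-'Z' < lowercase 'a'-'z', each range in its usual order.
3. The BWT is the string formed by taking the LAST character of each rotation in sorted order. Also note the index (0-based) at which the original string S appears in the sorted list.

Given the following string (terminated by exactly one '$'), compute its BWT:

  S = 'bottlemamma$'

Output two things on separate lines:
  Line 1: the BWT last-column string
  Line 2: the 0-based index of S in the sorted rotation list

Answer: amm$ltmeabto
3

Derivation:
All 12 rotations (rotation i = S[i:]+S[:i]):
  rot[0] = bottlemamma$
  rot[1] = ottlemamma$b
  rot[2] = ttlemamma$bo
  rot[3] = tlemamma$bot
  rot[4] = lemamma$bott
  rot[5] = emamma$bottl
  rot[6] = mamma$bottle
  rot[7] = amma$bottlem
  rot[8] = mma$bottlema
  rot[9] = ma$bottlemam
  rot[10] = a$bottlemamm
  rot[11] = $bottlemamma
Sorted (with $ < everything):
  sorted[0] = $bottlemamma  (last char: 'a')
  sorted[1] = a$bottlemamm  (last char: 'm')
  sorted[2] = amma$bottlem  (last char: 'm')
  sorted[3] = bottlemamma$  (last char: '$')
  sorted[4] = emamma$bottl  (last char: 'l')
  sorted[5] = lemamma$bott  (last char: 't')
  sorted[6] = ma$bottlemam  (last char: 'm')
  sorted[7] = mamma$bottle  (last char: 'e')
  sorted[8] = mma$bottlema  (last char: 'a')
  sorted[9] = ottlemamma$b  (last char: 'b')
  sorted[10] = tlemamma$bot  (last char: 't')
  sorted[11] = ttlemamma$bo  (last char: 'o')
Last column: amm$ltmeabto
Original string S is at sorted index 3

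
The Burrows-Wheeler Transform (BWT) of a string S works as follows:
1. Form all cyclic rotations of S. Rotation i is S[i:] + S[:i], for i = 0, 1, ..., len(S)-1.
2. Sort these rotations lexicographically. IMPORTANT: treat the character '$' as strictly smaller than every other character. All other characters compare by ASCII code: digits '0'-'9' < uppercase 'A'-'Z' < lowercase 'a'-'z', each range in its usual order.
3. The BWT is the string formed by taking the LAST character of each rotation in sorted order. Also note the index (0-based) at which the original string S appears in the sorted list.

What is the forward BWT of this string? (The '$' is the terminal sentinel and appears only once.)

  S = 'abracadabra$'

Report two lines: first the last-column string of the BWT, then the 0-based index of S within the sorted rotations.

Answer: ard$rcaaaabb
3

Derivation:
All 12 rotations (rotation i = S[i:]+S[:i]):
  rot[0] = abracadabra$
  rot[1] = bracadabra$a
  rot[2] = racadabra$ab
  rot[3] = acadabra$abr
  rot[4] = cadabra$abra
  rot[5] = adabra$abrac
  rot[6] = dabra$abraca
  rot[7] = abra$abracad
  rot[8] = bra$abracada
  rot[9] = ra$abracadab
  rot[10] = a$abracadabr
  rot[11] = $abracadabra
Sorted (with $ < everything):
  sorted[0] = $abracadabra  (last char: 'a')
  sorted[1] = a$abracadabr  (last char: 'r')
  sorted[2] = abra$abracad  (last char: 'd')
  sorted[3] = abracadabra$  (last char: '$')
  sorted[4] = acadabra$abr  (last char: 'r')
  sorted[5] = adabra$abrac  (last char: 'c')
  sorted[6] = bra$abracada  (last char: 'a')
  sorted[7] = bracadabra$a  (last char: 'a')
  sorted[8] = cadabra$abra  (last char: 'a')
  sorted[9] = dabra$abraca  (last char: 'a')
  sorted[10] = ra$abracadab  (last char: 'b')
  sorted[11] = racadabra$ab  (last char: 'b')
Last column: ard$rcaaaabb
Original string S is at sorted index 3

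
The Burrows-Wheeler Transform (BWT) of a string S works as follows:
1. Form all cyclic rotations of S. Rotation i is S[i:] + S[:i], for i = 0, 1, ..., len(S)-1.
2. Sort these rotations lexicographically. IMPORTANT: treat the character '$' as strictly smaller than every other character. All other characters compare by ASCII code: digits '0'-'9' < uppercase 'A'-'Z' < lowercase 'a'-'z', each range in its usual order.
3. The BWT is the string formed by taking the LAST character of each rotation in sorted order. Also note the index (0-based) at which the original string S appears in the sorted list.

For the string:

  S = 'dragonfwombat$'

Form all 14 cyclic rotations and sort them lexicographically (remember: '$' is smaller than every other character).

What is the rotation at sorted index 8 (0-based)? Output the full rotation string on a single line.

All 14 rotations (rotation i = S[i:]+S[:i]):
  rot[0] = dragonfwombat$
  rot[1] = ragonfwombat$d
  rot[2] = agonfwombat$dr
  rot[3] = gonfwombat$dra
  rot[4] = onfwombat$drag
  rot[5] = nfwombat$drago
  rot[6] = fwombat$dragon
  rot[7] = wombat$dragonf
  rot[8] = ombat$dragonfw
  rot[9] = mbat$dragonfwo
  rot[10] = bat$dragonfwom
  rot[11] = at$dragonfwomb
  rot[12] = t$dragonfwomba
  rot[13] = $dragonfwombat
Sorted (with $ < everything):
  sorted[0] = $dragonfwombat
  sorted[1] = agonfwombat$dr
  sorted[2] = at$dragonfwomb
  sorted[3] = bat$dragonfwom
  sorted[4] = dragonfwombat$
  sorted[5] = fwombat$dragon
  sorted[6] = gonfwombat$dra
  sorted[7] = mbat$dragonfwo
  sorted[8] = nfwombat$drago
  sorted[9] = ombat$dragonfw
  sorted[10] = onfwombat$drag
  sorted[11] = ragonfwombat$d
  sorted[12] = t$dragonfwomba
  sorted[13] = wombat$dragonf
sorted[8] = nfwombat$drago

Answer: nfwombat$drago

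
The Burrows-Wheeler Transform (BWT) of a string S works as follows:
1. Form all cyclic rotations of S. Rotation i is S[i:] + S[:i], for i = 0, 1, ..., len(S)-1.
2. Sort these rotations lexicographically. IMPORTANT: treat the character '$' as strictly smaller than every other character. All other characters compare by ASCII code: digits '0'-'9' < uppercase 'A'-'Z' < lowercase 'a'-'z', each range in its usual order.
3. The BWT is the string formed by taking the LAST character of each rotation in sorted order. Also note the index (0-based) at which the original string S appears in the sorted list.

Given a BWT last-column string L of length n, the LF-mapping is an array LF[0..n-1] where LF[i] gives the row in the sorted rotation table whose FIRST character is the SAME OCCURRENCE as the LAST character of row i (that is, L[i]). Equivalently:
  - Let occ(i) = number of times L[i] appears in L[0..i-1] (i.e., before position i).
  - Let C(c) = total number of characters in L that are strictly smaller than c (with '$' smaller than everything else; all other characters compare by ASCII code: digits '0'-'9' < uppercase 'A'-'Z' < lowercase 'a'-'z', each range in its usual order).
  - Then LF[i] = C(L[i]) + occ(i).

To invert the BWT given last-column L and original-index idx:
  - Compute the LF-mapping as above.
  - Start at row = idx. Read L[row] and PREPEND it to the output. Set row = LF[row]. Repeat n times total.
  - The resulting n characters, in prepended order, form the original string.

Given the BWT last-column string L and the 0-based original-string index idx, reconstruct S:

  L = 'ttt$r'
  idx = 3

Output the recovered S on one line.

LF mapping: 2 3 4 0 1
Walk LF starting at row 3, prepending L[row]:
  step 1: row=3, L[3]='$', prepend. Next row=LF[3]=0
  step 2: row=0, L[0]='t', prepend. Next row=LF[0]=2
  step 3: row=2, L[2]='t', prepend. Next row=LF[2]=4
  step 4: row=4, L[4]='r', prepend. Next row=LF[4]=1
  step 5: row=1, L[1]='t', prepend. Next row=LF[1]=3
Reversed output: trtt$

Answer: trtt$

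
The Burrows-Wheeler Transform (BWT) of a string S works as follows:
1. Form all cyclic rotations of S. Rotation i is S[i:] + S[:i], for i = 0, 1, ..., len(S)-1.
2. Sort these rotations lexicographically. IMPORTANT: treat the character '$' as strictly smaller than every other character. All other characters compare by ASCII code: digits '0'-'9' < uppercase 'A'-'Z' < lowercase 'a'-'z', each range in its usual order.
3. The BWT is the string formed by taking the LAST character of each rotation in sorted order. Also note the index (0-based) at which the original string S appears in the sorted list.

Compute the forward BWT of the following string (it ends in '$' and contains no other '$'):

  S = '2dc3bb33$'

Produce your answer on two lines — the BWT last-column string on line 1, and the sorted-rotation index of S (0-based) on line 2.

Answer: 3$3bcb3d2
1

Derivation:
All 9 rotations (rotation i = S[i:]+S[:i]):
  rot[0] = 2dc3bb33$
  rot[1] = dc3bb33$2
  rot[2] = c3bb33$2d
  rot[3] = 3bb33$2dc
  rot[4] = bb33$2dc3
  rot[5] = b33$2dc3b
  rot[6] = 33$2dc3bb
  rot[7] = 3$2dc3bb3
  rot[8] = $2dc3bb33
Sorted (with $ < everything):
  sorted[0] = $2dc3bb33  (last char: '3')
  sorted[1] = 2dc3bb33$  (last char: '$')
  sorted[2] = 3$2dc3bb3  (last char: '3')
  sorted[3] = 33$2dc3bb  (last char: 'b')
  sorted[4] = 3bb33$2dc  (last char: 'c')
  sorted[5] = b33$2dc3b  (last char: 'b')
  sorted[6] = bb33$2dc3  (last char: '3')
  sorted[7] = c3bb33$2d  (last char: 'd')
  sorted[8] = dc3bb33$2  (last char: '2')
Last column: 3$3bcb3d2
Original string S is at sorted index 1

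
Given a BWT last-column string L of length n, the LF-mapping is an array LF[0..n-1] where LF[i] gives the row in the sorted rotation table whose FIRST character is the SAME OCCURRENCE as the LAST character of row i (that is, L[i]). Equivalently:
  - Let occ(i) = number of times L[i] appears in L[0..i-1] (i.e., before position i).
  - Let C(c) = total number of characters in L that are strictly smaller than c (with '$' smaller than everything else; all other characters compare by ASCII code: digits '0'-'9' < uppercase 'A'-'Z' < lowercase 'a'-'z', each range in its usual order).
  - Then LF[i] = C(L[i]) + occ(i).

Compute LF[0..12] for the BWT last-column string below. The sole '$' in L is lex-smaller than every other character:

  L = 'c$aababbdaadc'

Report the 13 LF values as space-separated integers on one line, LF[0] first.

Answer: 9 0 1 2 6 3 7 8 11 4 5 12 10

Derivation:
Char counts: '$':1, 'a':5, 'b':3, 'c':2, 'd':2
C (first-col start): C('$')=0, C('a')=1, C('b')=6, C('c')=9, C('d')=11
L[0]='c': occ=0, LF[0]=C('c')+0=9+0=9
L[1]='$': occ=0, LF[1]=C('$')+0=0+0=0
L[2]='a': occ=0, LF[2]=C('a')+0=1+0=1
L[3]='a': occ=1, LF[3]=C('a')+1=1+1=2
L[4]='b': occ=0, LF[4]=C('b')+0=6+0=6
L[5]='a': occ=2, LF[5]=C('a')+2=1+2=3
L[6]='b': occ=1, LF[6]=C('b')+1=6+1=7
L[7]='b': occ=2, LF[7]=C('b')+2=6+2=8
L[8]='d': occ=0, LF[8]=C('d')+0=11+0=11
L[9]='a': occ=3, LF[9]=C('a')+3=1+3=4
L[10]='a': occ=4, LF[10]=C('a')+4=1+4=5
L[11]='d': occ=1, LF[11]=C('d')+1=11+1=12
L[12]='c': occ=1, LF[12]=C('c')+1=9+1=10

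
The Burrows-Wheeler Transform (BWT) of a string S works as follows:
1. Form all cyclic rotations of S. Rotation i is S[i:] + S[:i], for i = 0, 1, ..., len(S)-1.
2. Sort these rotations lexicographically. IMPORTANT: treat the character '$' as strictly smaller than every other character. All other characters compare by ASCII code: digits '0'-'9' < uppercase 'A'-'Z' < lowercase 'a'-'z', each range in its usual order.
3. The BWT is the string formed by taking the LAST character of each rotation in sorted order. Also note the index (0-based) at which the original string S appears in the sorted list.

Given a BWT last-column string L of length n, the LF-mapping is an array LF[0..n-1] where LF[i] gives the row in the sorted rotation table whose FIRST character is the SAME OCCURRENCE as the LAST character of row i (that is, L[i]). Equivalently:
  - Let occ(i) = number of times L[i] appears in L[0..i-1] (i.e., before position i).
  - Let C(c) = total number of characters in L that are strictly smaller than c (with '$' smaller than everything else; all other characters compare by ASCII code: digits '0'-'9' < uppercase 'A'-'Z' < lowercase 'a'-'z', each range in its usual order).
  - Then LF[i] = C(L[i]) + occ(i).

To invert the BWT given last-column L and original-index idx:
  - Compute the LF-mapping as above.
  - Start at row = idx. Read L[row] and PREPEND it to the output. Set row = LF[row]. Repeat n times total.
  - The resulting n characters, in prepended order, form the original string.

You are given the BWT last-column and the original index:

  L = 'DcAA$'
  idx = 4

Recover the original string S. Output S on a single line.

LF mapping: 3 4 1 2 0
Walk LF starting at row 4, prepending L[row]:
  step 1: row=4, L[4]='$', prepend. Next row=LF[4]=0
  step 2: row=0, L[0]='D', prepend. Next row=LF[0]=3
  step 3: row=3, L[3]='A', prepend. Next row=LF[3]=2
  step 4: row=2, L[2]='A', prepend. Next row=LF[2]=1
  step 5: row=1, L[1]='c', prepend. Next row=LF[1]=4
Reversed output: cAAD$

Answer: cAAD$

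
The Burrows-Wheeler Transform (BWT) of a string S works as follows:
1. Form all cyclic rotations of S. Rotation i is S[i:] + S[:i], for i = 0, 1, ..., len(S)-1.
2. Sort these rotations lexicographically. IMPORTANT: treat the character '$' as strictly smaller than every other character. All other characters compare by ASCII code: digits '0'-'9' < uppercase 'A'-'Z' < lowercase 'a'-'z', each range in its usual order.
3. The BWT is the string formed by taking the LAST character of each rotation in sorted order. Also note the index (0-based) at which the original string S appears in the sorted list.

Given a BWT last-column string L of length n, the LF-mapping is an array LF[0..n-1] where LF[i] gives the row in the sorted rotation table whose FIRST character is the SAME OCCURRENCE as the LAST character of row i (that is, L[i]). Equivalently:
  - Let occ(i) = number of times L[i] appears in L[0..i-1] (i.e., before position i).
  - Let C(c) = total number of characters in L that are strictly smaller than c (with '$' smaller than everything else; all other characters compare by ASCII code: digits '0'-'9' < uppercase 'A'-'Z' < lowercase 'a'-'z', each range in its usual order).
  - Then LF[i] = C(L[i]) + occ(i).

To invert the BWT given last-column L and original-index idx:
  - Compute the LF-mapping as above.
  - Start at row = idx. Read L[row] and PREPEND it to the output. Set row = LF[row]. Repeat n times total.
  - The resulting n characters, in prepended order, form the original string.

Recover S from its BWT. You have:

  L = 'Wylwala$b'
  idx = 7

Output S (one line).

LF mapping: 1 8 5 7 2 6 3 0 4
Walk LF starting at row 7, prepending L[row]:
  step 1: row=7, L[7]='$', prepend. Next row=LF[7]=0
  step 2: row=0, L[0]='W', prepend. Next row=LF[0]=1
  step 3: row=1, L[1]='y', prepend. Next row=LF[1]=8
  step 4: row=8, L[8]='b', prepend. Next row=LF[8]=4
  step 5: row=4, L[4]='a', prepend. Next row=LF[4]=2
  step 6: row=2, L[2]='l', prepend. Next row=LF[2]=5
  step 7: row=5, L[5]='l', prepend. Next row=LF[5]=6
  step 8: row=6, L[6]='a', prepend. Next row=LF[6]=3
  step 9: row=3, L[3]='w', prepend. Next row=LF[3]=7
Reversed output: wallabyW$

Answer: wallabyW$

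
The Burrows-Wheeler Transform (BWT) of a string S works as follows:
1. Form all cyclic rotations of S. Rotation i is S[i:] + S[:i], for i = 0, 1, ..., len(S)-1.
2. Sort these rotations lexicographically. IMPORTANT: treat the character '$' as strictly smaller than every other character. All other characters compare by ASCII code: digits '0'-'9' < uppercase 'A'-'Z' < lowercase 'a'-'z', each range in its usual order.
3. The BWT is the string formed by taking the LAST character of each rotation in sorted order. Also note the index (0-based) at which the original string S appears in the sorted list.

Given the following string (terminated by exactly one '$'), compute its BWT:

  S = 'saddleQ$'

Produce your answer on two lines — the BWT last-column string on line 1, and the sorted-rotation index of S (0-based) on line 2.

Answer: Qesadld$
7

Derivation:
All 8 rotations (rotation i = S[i:]+S[:i]):
  rot[0] = saddleQ$
  rot[1] = addleQ$s
  rot[2] = ddleQ$sa
  rot[3] = dleQ$sad
  rot[4] = leQ$sadd
  rot[5] = eQ$saddl
  rot[6] = Q$saddle
  rot[7] = $saddleQ
Sorted (with $ < everything):
  sorted[0] = $saddleQ  (last char: 'Q')
  sorted[1] = Q$saddle  (last char: 'e')
  sorted[2] = addleQ$s  (last char: 's')
  sorted[3] = ddleQ$sa  (last char: 'a')
  sorted[4] = dleQ$sad  (last char: 'd')
  sorted[5] = eQ$saddl  (last char: 'l')
  sorted[6] = leQ$sadd  (last char: 'd')
  sorted[7] = saddleQ$  (last char: '$')
Last column: Qesadld$
Original string S is at sorted index 7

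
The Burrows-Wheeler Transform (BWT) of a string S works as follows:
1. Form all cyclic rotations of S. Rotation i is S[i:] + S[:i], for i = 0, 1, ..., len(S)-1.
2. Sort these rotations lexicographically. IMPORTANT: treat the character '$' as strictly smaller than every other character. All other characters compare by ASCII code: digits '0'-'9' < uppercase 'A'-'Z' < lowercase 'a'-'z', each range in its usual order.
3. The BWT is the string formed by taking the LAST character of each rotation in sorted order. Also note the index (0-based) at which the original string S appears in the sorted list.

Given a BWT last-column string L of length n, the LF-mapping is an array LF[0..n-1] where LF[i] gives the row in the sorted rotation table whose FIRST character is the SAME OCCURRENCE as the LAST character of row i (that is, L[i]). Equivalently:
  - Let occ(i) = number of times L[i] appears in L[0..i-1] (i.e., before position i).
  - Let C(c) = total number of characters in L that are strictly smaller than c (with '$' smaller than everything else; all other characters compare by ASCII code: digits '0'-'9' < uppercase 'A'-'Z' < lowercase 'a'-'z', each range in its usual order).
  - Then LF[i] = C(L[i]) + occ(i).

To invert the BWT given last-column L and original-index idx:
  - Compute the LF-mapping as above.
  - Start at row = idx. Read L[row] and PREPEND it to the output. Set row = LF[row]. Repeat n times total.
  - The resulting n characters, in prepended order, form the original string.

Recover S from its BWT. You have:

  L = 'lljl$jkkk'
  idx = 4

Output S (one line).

LF mapping: 6 7 1 8 0 2 3 4 5
Walk LF starting at row 4, prepending L[row]:
  step 1: row=4, L[4]='$', prepend. Next row=LF[4]=0
  step 2: row=0, L[0]='l', prepend. Next row=LF[0]=6
  step 3: row=6, L[6]='k', prepend. Next row=LF[6]=3
  step 4: row=3, L[3]='l', prepend. Next row=LF[3]=8
  step 5: row=8, L[8]='k', prepend. Next row=LF[8]=5
  step 6: row=5, L[5]='j', prepend. Next row=LF[5]=2
  step 7: row=2, L[2]='j', prepend. Next row=LF[2]=1
  step 8: row=1, L[1]='l', prepend. Next row=LF[1]=7
  step 9: row=7, L[7]='k', prepend. Next row=LF[7]=4
Reversed output: kljjklkl$

Answer: kljjklkl$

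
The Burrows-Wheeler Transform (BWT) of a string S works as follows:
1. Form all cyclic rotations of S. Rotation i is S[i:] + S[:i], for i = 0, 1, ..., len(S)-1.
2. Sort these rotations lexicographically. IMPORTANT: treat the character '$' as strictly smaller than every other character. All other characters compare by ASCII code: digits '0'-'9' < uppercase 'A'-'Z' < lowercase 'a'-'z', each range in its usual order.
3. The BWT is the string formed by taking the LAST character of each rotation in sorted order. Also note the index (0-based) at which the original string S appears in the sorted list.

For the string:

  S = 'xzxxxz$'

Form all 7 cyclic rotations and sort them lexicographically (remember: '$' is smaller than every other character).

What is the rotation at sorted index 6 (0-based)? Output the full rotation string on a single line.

All 7 rotations (rotation i = S[i:]+S[:i]):
  rot[0] = xzxxxz$
  rot[1] = zxxxz$x
  rot[2] = xxxz$xz
  rot[3] = xxz$xzx
  rot[4] = xz$xzxx
  rot[5] = z$xzxxx
  rot[6] = $xzxxxz
Sorted (with $ < everything):
  sorted[0] = $xzxxxz
  sorted[1] = xxxz$xz
  sorted[2] = xxz$xzx
  sorted[3] = xz$xzxx
  sorted[4] = xzxxxz$
  sorted[5] = z$xzxxx
  sorted[6] = zxxxz$x
sorted[6] = zxxxz$x

Answer: zxxxz$x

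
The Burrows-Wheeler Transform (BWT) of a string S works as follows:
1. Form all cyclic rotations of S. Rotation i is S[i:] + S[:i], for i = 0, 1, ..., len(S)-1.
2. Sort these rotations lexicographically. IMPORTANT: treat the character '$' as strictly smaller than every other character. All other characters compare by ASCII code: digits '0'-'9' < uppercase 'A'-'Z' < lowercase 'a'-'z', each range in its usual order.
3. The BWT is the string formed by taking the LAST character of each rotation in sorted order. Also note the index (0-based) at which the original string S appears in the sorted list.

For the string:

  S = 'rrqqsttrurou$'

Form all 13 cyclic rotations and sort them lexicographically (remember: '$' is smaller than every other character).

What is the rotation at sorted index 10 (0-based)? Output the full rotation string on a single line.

Answer: ttrurou$rrqqs

Derivation:
All 13 rotations (rotation i = S[i:]+S[:i]):
  rot[0] = rrqqsttrurou$
  rot[1] = rqqsttrurou$r
  rot[2] = qqsttrurou$rr
  rot[3] = qsttrurou$rrq
  rot[4] = sttrurou$rrqq
  rot[5] = ttrurou$rrqqs
  rot[6] = trurou$rrqqst
  rot[7] = rurou$rrqqstt
  rot[8] = urou$rrqqsttr
  rot[9] = rou$rrqqsttru
  rot[10] = ou$rrqqsttrur
  rot[11] = u$rrqqsttruro
  rot[12] = $rrqqsttrurou
Sorted (with $ < everything):
  sorted[0] = $rrqqsttrurou
  sorted[1] = ou$rrqqsttrur
  sorted[2] = qqsttrurou$rr
  sorted[3] = qsttrurou$rrq
  sorted[4] = rou$rrqqsttru
  sorted[5] = rqqsttrurou$r
  sorted[6] = rrqqsttrurou$
  sorted[7] = rurou$rrqqstt
  sorted[8] = sttrurou$rrqq
  sorted[9] = trurou$rrqqst
  sorted[10] = ttrurou$rrqqs
  sorted[11] = u$rrqqsttruro
  sorted[12] = urou$rrqqsttr
sorted[10] = ttrurou$rrqqs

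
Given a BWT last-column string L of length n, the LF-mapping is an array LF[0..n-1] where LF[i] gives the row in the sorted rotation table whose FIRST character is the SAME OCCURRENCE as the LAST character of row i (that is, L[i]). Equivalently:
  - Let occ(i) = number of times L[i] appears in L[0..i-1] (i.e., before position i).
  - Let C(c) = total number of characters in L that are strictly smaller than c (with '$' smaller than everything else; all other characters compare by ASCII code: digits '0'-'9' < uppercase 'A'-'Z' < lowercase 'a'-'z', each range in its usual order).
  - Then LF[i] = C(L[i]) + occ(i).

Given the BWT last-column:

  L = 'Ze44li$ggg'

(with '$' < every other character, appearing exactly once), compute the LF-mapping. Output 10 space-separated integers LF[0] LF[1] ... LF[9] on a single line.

Char counts: '$':1, '4':2, 'Z':1, 'e':1, 'g':3, 'i':1, 'l':1
C (first-col start): C('$')=0, C('4')=1, C('Z')=3, C('e')=4, C('g')=5, C('i')=8, C('l')=9
L[0]='Z': occ=0, LF[0]=C('Z')+0=3+0=3
L[1]='e': occ=0, LF[1]=C('e')+0=4+0=4
L[2]='4': occ=0, LF[2]=C('4')+0=1+0=1
L[3]='4': occ=1, LF[3]=C('4')+1=1+1=2
L[4]='l': occ=0, LF[4]=C('l')+0=9+0=9
L[5]='i': occ=0, LF[5]=C('i')+0=8+0=8
L[6]='$': occ=0, LF[6]=C('$')+0=0+0=0
L[7]='g': occ=0, LF[7]=C('g')+0=5+0=5
L[8]='g': occ=1, LF[8]=C('g')+1=5+1=6
L[9]='g': occ=2, LF[9]=C('g')+2=5+2=7

Answer: 3 4 1 2 9 8 0 5 6 7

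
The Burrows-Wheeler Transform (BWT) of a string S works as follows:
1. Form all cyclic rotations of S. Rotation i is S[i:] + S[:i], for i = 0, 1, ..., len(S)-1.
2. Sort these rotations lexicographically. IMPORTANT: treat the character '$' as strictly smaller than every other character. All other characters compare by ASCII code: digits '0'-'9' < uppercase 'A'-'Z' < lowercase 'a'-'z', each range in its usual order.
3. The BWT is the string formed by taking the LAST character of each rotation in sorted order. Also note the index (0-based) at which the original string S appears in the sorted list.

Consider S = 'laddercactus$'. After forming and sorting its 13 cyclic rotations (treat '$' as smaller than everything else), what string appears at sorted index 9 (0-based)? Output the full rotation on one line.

All 13 rotations (rotation i = S[i:]+S[:i]):
  rot[0] = laddercactus$
  rot[1] = addercactus$l
  rot[2] = ddercactus$la
  rot[3] = dercactus$lad
  rot[4] = ercactus$ladd
  rot[5] = rcactus$ladde
  rot[6] = cactus$ladder
  rot[7] = actus$ladderc
  rot[8] = ctus$ladderca
  rot[9] = tus$laddercac
  rot[10] = us$laddercact
  rot[11] = s$laddercactu
  rot[12] = $laddercactus
Sorted (with $ < everything):
  sorted[0] = $laddercactus
  sorted[1] = actus$ladderc
  sorted[2] = addercactus$l
  sorted[3] = cactus$ladder
  sorted[4] = ctus$ladderca
  sorted[5] = ddercactus$la
  sorted[6] = dercactus$lad
  sorted[7] = ercactus$ladd
  sorted[8] = laddercactus$
  sorted[9] = rcactus$ladde
  sorted[10] = s$laddercactu
  sorted[11] = tus$laddercac
  sorted[12] = us$laddercact
sorted[9] = rcactus$ladde

Answer: rcactus$ladde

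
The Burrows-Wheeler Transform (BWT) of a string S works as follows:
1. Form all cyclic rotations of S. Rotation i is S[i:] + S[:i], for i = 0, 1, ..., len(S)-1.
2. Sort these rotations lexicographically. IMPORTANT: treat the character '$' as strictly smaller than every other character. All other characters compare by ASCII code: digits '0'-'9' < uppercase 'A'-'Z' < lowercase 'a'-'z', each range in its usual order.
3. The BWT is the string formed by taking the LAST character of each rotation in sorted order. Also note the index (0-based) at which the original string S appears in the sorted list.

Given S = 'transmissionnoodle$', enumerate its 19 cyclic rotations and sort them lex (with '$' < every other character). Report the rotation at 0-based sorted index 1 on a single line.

Answer: ansmissionnoodle$tr

Derivation:
All 19 rotations (rotation i = S[i:]+S[:i]):
  rot[0] = transmissionnoodle$
  rot[1] = ransmissionnoodle$t
  rot[2] = ansmissionnoodle$tr
  rot[3] = nsmissionnoodle$tra
  rot[4] = smissionnoodle$tran
  rot[5] = missionnoodle$trans
  rot[6] = issionnoodle$transm
  rot[7] = ssionnoodle$transmi
  rot[8] = sionnoodle$transmis
  rot[9] = ionnoodle$transmiss
  rot[10] = onnoodle$transmissi
  rot[11] = nnoodle$transmissio
  rot[12] = noodle$transmission
  rot[13] = oodle$transmissionn
  rot[14] = odle$transmissionno
  rot[15] = dle$transmissionnoo
  rot[16] = le$transmissionnood
  rot[17] = e$transmissionnoodl
  rot[18] = $transmissionnoodle
Sorted (with $ < everything):
  sorted[0] = $transmissionnoodle
  sorted[1] = ansmissionnoodle$tr
  sorted[2] = dle$transmissionnoo
  sorted[3] = e$transmissionnoodl
  sorted[4] = ionnoodle$transmiss
  sorted[5] = issionnoodle$transm
  sorted[6] = le$transmissionnood
  sorted[7] = missionnoodle$trans
  sorted[8] = nnoodle$transmissio
  sorted[9] = noodle$transmission
  sorted[10] = nsmissionnoodle$tra
  sorted[11] = odle$transmissionno
  sorted[12] = onnoodle$transmissi
  sorted[13] = oodle$transmissionn
  sorted[14] = ransmissionnoodle$t
  sorted[15] = sionnoodle$transmis
  sorted[16] = smissionnoodle$tran
  sorted[17] = ssionnoodle$transmi
  sorted[18] = transmissionnoodle$
sorted[1] = ansmissionnoodle$tr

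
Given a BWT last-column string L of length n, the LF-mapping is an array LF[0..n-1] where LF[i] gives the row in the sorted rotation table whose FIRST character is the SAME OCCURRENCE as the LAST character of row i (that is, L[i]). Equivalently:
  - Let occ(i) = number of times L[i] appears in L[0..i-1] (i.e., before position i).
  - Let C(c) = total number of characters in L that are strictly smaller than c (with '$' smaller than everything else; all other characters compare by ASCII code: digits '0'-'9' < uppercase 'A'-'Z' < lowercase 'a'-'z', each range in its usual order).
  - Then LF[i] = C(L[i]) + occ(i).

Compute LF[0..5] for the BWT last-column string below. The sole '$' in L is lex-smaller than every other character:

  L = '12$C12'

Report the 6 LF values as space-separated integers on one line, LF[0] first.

Answer: 1 3 0 5 2 4

Derivation:
Char counts: '$':1, '1':2, '2':2, 'C':1
C (first-col start): C('$')=0, C('1')=1, C('2')=3, C('C')=5
L[0]='1': occ=0, LF[0]=C('1')+0=1+0=1
L[1]='2': occ=0, LF[1]=C('2')+0=3+0=3
L[2]='$': occ=0, LF[2]=C('$')+0=0+0=0
L[3]='C': occ=0, LF[3]=C('C')+0=5+0=5
L[4]='1': occ=1, LF[4]=C('1')+1=1+1=2
L[5]='2': occ=1, LF[5]=C('2')+1=3+1=4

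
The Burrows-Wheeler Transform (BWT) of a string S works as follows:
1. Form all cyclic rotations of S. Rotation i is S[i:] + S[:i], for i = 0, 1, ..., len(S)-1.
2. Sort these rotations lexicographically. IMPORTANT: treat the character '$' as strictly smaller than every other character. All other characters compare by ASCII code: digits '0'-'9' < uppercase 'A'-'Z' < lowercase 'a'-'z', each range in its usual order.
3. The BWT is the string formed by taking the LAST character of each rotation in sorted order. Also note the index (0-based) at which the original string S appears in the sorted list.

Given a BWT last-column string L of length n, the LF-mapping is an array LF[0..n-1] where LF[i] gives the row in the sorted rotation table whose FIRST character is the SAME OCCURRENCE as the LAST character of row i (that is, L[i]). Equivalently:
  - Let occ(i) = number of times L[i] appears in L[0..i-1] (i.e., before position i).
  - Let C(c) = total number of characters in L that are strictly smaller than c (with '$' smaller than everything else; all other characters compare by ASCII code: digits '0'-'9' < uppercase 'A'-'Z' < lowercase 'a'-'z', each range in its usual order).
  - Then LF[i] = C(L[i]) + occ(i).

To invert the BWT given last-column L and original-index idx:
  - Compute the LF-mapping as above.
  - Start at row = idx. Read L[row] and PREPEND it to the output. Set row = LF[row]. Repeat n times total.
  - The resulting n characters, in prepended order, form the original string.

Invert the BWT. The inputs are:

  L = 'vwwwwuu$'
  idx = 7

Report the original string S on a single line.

LF mapping: 3 4 5 6 7 1 2 0
Walk LF starting at row 7, prepending L[row]:
  step 1: row=7, L[7]='$', prepend. Next row=LF[7]=0
  step 2: row=0, L[0]='v', prepend. Next row=LF[0]=3
  step 3: row=3, L[3]='w', prepend. Next row=LF[3]=6
  step 4: row=6, L[6]='u', prepend. Next row=LF[6]=2
  step 5: row=2, L[2]='w', prepend. Next row=LF[2]=5
  step 6: row=5, L[5]='u', prepend. Next row=LF[5]=1
  step 7: row=1, L[1]='w', prepend. Next row=LF[1]=4
  step 8: row=4, L[4]='w', prepend. Next row=LF[4]=7
Reversed output: wwuwuwv$

Answer: wwuwuwv$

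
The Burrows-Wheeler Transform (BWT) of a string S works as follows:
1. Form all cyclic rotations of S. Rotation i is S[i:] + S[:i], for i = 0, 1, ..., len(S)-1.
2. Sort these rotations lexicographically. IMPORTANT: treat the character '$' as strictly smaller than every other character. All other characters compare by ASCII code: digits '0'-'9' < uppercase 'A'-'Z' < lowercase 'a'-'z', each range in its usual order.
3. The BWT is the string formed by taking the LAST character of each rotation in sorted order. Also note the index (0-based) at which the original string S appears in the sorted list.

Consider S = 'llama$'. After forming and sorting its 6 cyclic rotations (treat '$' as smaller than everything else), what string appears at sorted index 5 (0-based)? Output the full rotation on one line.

All 6 rotations (rotation i = S[i:]+S[:i]):
  rot[0] = llama$
  rot[1] = lama$l
  rot[2] = ama$ll
  rot[3] = ma$lla
  rot[4] = a$llam
  rot[5] = $llama
Sorted (with $ < everything):
  sorted[0] = $llama
  sorted[1] = a$llam
  sorted[2] = ama$ll
  sorted[3] = lama$l
  sorted[4] = llama$
  sorted[5] = ma$lla
sorted[5] = ma$lla

Answer: ma$lla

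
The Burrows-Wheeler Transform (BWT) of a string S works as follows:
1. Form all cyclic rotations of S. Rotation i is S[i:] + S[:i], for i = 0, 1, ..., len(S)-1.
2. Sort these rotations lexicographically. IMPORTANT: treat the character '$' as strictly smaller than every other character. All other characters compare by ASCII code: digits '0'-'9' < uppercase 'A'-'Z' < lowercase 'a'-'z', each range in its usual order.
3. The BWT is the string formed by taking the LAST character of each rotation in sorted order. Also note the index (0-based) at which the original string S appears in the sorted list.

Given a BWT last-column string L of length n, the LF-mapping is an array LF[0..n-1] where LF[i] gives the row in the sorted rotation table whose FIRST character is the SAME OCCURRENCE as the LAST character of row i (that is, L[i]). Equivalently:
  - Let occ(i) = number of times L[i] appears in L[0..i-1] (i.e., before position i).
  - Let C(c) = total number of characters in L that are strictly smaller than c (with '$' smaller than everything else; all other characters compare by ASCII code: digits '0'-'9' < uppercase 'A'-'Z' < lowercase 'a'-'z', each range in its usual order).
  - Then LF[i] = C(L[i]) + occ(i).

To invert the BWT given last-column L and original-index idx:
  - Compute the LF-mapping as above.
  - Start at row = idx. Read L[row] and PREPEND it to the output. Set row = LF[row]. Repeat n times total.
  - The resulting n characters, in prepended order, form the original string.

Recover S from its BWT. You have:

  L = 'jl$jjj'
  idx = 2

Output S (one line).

LF mapping: 1 5 0 2 3 4
Walk LF starting at row 2, prepending L[row]:
  step 1: row=2, L[2]='$', prepend. Next row=LF[2]=0
  step 2: row=0, L[0]='j', prepend. Next row=LF[0]=1
  step 3: row=1, L[1]='l', prepend. Next row=LF[1]=5
  step 4: row=5, L[5]='j', prepend. Next row=LF[5]=4
  step 5: row=4, L[4]='j', prepend. Next row=LF[4]=3
  step 6: row=3, L[3]='j', prepend. Next row=LF[3]=2
Reversed output: jjjlj$

Answer: jjjlj$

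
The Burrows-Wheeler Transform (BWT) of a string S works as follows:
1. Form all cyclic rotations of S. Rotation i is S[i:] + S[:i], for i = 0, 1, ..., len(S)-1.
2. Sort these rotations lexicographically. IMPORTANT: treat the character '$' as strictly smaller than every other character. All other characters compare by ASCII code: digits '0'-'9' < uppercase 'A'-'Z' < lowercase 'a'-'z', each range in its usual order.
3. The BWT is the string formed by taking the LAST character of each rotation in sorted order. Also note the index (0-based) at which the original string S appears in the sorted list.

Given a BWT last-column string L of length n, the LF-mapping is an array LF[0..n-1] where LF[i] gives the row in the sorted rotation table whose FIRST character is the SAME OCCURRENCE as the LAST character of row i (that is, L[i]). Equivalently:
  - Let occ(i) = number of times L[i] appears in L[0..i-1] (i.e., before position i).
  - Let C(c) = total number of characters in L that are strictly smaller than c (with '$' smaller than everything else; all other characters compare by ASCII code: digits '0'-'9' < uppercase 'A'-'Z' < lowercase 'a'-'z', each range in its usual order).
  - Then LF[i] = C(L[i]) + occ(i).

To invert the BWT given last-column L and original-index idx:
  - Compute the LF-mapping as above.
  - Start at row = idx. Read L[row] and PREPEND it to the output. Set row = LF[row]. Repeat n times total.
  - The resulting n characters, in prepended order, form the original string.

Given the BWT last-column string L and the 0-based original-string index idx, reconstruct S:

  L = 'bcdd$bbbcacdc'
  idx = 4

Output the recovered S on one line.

LF mapping: 2 6 10 11 0 3 4 5 7 1 8 12 9
Walk LF starting at row 4, prepending L[row]:
  step 1: row=4, L[4]='$', prepend. Next row=LF[4]=0
  step 2: row=0, L[0]='b', prepend. Next row=LF[0]=2
  step 3: row=2, L[2]='d', prepend. Next row=LF[2]=10
  step 4: row=10, L[10]='c', prepend. Next row=LF[10]=8
  step 5: row=8, L[8]='c', prepend. Next row=LF[8]=7
  step 6: row=7, L[7]='b', prepend. Next row=LF[7]=5
  step 7: row=5, L[5]='b', prepend. Next row=LF[5]=3
  step 8: row=3, L[3]='d', prepend. Next row=LF[3]=11
  step 9: row=11, L[11]='d', prepend. Next row=LF[11]=12
  step 10: row=12, L[12]='c', prepend. Next row=LF[12]=9
  step 11: row=9, L[9]='a', prepend. Next row=LF[9]=1
  step 12: row=1, L[1]='c', prepend. Next row=LF[1]=6
  step 13: row=6, L[6]='b', prepend. Next row=LF[6]=4
Reversed output: bcacddbbccdb$

Answer: bcacddbbccdb$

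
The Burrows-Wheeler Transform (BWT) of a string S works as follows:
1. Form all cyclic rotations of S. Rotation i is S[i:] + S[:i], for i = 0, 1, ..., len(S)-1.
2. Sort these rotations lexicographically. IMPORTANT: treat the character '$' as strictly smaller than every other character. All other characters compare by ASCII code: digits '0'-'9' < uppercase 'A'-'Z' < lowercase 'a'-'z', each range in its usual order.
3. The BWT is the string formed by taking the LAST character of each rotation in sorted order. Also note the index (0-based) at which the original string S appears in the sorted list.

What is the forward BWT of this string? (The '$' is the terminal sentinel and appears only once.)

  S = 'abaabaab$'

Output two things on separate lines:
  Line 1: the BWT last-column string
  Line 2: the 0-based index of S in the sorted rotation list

Answer: bbbaa$aaa
5

Derivation:
All 9 rotations (rotation i = S[i:]+S[:i]):
  rot[0] = abaabaab$
  rot[1] = baabaab$a
  rot[2] = aabaab$ab
  rot[3] = abaab$aba
  rot[4] = baab$abaa
  rot[5] = aab$abaab
  rot[6] = ab$abaaba
  rot[7] = b$abaabaa
  rot[8] = $abaabaab
Sorted (with $ < everything):
  sorted[0] = $abaabaab  (last char: 'b')
  sorted[1] = aab$abaab  (last char: 'b')
  sorted[2] = aabaab$ab  (last char: 'b')
  sorted[3] = ab$abaaba  (last char: 'a')
  sorted[4] = abaab$aba  (last char: 'a')
  sorted[5] = abaabaab$  (last char: '$')
  sorted[6] = b$abaabaa  (last char: 'a')
  sorted[7] = baab$abaa  (last char: 'a')
  sorted[8] = baabaab$a  (last char: 'a')
Last column: bbbaa$aaa
Original string S is at sorted index 5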